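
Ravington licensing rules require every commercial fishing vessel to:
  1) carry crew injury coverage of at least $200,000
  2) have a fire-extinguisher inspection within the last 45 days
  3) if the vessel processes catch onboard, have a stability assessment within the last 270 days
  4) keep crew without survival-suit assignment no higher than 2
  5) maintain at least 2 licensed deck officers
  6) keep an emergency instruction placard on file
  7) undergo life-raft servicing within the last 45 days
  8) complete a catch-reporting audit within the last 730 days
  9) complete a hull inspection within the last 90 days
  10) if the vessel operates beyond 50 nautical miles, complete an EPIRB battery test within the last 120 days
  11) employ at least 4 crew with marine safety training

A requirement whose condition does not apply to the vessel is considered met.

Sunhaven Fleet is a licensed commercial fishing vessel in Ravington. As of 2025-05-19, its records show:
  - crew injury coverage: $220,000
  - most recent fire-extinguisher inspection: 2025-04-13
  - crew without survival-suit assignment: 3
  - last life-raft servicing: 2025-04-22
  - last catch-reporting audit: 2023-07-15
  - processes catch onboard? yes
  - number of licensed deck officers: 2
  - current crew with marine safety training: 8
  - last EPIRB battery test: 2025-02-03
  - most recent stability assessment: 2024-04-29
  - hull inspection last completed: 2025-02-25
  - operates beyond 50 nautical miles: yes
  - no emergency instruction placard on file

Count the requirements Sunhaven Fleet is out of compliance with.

1. crew injury coverage $220,000 ≥ $200,000 → met
2. fire-extinguisher inspection 36 days ago vs limit 45 → met
3. condition 'processes catch onboard' holds; stability assessment 385 days ago vs limit 270 → not met
4. crew without survival-suit assignment 3 > 2 → not met
5. licensed deck officers 2 ≥ 2 → met
6. emergency instruction placard absent → not met
7. life-raft servicing 27 days ago vs limit 45 → met
8. catch-reporting audit 674 days ago vs limit 730 → met
9. hull inspection 83 days ago vs limit 90 → met
10. condition 'operates beyond 50 nautical miles' holds; EPIRB battery test 105 days ago vs limit 120 → met
11. crew with marine safety training 8 ≥ 4 → met
Not met: 3 of 11

3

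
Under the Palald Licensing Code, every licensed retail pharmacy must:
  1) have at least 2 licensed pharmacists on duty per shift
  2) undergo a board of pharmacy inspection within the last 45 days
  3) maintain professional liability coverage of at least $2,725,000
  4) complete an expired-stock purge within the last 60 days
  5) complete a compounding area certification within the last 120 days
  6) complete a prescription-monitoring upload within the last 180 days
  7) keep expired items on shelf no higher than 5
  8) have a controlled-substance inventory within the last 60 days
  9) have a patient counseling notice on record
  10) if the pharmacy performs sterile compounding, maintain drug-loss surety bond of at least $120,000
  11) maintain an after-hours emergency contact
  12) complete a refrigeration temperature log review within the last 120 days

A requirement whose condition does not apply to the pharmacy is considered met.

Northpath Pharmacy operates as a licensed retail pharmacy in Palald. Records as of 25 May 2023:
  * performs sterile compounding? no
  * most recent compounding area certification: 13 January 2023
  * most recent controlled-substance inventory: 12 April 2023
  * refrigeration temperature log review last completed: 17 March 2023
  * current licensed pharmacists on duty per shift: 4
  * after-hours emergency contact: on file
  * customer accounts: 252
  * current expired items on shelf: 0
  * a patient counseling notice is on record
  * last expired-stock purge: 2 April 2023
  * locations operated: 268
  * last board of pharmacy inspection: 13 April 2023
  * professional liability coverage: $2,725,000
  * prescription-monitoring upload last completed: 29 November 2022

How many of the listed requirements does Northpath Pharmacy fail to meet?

1

1. licensed pharmacists on duty per shift 4 ≥ 2 → met
2. board of pharmacy inspection 42 days ago vs limit 45 → met
3. professional liability coverage $2,725,000 ≥ $2,725,000 → met
4. expired-stock purge 53 days ago vs limit 60 → met
5. compounding area certification 132 days ago vs limit 120 → not met
6. prescription-monitoring upload 177 days ago vs limit 180 → met
7. expired items on shelf 0 ≤ 5 → met
8. controlled-substance inventory 43 days ago vs limit 60 → met
9. patient counseling notice present → met
10. condition 'performs sterile compounding' does not hold → requirement n/a → met
11. after-hours emergency contact present → met
12. refrigeration temperature log review 69 days ago vs limit 120 → met
Not met: 1 of 12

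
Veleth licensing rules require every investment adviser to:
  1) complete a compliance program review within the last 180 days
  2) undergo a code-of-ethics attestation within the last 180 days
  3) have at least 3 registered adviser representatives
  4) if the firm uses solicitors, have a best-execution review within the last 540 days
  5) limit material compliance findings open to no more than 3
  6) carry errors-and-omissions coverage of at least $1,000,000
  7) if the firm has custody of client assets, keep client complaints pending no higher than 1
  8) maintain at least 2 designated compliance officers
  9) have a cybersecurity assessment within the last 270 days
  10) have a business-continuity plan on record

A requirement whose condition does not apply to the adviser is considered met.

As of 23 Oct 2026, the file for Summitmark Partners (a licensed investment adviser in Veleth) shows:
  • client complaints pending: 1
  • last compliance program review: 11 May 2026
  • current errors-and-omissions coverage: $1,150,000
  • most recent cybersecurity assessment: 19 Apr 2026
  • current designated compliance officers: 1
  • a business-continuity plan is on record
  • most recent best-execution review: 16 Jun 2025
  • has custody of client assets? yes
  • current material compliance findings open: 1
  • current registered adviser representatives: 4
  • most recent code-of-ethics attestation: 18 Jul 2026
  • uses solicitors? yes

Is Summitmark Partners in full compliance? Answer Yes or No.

No

1. compliance program review 165 days ago vs limit 180 → met
2. code-of-ethics attestation 97 days ago vs limit 180 → met
3. registered adviser representatives 4 ≥ 3 → met
4. condition 'uses solicitors' holds; best-execution review 494 days ago vs limit 540 → met
5. material compliance findings open 1 ≤ 3 → met
6. errors-and-omissions coverage $1,150,000 ≥ $1,000,000 → met
7. condition 'has custody of client assets' holds; client complaints pending 1 ≤ 1 → met
8. designated compliance officers 1 < 2 → not met
9. cybersecurity assessment 187 days ago vs limit 270 → met
10. business-continuity plan present → met
Not met: 8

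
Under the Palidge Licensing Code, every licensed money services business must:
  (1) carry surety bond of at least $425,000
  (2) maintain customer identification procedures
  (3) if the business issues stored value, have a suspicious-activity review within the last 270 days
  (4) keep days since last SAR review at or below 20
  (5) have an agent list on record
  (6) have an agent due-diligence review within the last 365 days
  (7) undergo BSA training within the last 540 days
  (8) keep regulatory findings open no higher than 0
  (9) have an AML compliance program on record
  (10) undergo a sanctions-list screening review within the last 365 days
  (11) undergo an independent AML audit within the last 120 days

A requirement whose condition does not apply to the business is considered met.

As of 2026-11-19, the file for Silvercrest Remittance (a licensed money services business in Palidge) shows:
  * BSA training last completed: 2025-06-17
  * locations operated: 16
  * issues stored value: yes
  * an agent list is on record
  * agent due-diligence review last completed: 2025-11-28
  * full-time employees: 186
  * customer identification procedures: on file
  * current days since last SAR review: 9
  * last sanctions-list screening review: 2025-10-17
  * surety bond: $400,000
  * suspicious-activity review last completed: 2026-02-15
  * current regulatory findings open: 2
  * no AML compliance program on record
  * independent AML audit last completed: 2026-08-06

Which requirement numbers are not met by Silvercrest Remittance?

1. surety bond $400,000 < $425,000 → not met
2. customer identification procedures present → met
3. condition 'issues stored value' holds; suspicious-activity review 277 days ago vs limit 270 → not met
4. days since last SAR review 9 ≤ 20 → met
5. agent list present → met
6. agent due-diligence review 356 days ago vs limit 365 → met
7. BSA training 520 days ago vs limit 540 → met
8. regulatory findings open 2 > 0 → not met
9. AML compliance program absent → not met
10. sanctions-list screening review 398 days ago vs limit 365 → not met
11. independent AML audit 105 days ago vs limit 120 → met
Not met: 1, 3, 8, 9, 10

1, 3, 8, 9, 10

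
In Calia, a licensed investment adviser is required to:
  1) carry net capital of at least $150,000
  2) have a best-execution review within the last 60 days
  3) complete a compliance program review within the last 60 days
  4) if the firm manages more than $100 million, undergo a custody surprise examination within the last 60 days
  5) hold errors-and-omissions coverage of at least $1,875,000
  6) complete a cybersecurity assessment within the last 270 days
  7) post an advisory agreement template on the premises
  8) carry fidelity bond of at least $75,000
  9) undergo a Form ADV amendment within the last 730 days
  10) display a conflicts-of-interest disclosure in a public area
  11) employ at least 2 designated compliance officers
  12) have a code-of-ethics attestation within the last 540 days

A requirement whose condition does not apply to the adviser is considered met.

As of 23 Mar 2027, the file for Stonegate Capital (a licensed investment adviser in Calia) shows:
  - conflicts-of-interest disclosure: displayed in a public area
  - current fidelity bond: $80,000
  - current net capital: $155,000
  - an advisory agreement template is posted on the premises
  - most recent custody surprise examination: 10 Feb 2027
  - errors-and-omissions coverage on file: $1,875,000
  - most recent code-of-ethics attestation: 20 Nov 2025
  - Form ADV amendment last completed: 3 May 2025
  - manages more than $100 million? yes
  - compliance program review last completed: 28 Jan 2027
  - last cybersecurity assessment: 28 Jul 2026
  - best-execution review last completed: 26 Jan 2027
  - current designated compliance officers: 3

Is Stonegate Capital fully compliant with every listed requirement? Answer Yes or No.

1. net capital $155,000 ≥ $150,000 → met
2. best-execution review 56 days ago vs limit 60 → met
3. compliance program review 54 days ago vs limit 60 → met
4. condition 'manages more than $100 million' holds; custody surprise examination 41 days ago vs limit 60 → met
5. errors-and-omissions coverage $1,875,000 ≥ $1,875,000 → met
6. cybersecurity assessment 238 days ago vs limit 270 → met
7. advisory agreement template present → met
8. fidelity bond $80,000 ≥ $75,000 → met
9. Form ADV amendment 689 days ago vs limit 730 → met
10. conflicts-of-interest disclosure present → met
11. designated compliance officers 3 ≥ 2 → met
12. code-of-ethics attestation 488 days ago vs limit 540 → met
All met.

Yes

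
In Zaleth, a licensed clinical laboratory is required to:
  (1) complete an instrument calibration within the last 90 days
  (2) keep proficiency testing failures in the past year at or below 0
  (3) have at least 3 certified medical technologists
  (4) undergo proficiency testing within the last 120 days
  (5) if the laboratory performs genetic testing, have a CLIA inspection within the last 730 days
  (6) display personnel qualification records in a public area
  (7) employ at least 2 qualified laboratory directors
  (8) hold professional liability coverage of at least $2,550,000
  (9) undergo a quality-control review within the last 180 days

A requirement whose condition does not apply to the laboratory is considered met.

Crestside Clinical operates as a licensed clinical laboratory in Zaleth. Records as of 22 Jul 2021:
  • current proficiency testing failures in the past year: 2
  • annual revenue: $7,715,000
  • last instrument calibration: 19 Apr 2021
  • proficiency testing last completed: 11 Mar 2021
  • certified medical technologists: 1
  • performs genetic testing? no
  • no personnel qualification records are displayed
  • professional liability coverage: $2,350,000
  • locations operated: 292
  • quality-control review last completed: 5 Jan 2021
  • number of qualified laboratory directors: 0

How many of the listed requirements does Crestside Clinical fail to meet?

8

1. instrument calibration 94 days ago vs limit 90 → not met
2. proficiency testing failures in the past year 2 > 0 → not met
3. certified medical technologists 1 < 3 → not met
4. proficiency testing 133 days ago vs limit 120 → not met
5. condition 'performs genetic testing' does not hold → requirement n/a → met
6. personnel qualification records absent → not met
7. qualified laboratory directors 0 < 2 → not met
8. professional liability coverage $2,350,000 < $2,550,000 → not met
9. quality-control review 198 days ago vs limit 180 → not met
Not met: 8 of 9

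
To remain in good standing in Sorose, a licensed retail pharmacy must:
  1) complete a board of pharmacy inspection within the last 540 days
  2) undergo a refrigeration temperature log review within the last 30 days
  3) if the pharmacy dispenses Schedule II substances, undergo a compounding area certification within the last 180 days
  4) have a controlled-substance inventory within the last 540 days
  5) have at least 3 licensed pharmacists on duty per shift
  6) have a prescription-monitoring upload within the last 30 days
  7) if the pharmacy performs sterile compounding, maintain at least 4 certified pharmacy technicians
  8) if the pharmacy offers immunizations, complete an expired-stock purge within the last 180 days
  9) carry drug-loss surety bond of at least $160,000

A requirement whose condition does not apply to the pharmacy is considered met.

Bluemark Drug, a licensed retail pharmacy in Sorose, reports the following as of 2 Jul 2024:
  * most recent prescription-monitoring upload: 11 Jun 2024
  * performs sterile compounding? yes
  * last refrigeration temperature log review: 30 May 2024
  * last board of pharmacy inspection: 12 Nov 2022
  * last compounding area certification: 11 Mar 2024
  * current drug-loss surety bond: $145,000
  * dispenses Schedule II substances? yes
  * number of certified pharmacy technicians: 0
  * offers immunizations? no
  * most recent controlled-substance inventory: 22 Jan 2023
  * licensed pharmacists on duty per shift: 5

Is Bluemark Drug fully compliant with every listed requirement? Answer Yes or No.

No

1. board of pharmacy inspection 598 days ago vs limit 540 → not met
2. refrigeration temperature log review 33 days ago vs limit 30 → not met
3. condition 'dispenses Schedule II substances' holds; compounding area certification 113 days ago vs limit 180 → met
4. controlled-substance inventory 527 days ago vs limit 540 → met
5. licensed pharmacists on duty per shift 5 ≥ 3 → met
6. prescription-monitoring upload 21 days ago vs limit 30 → met
7. condition 'performs sterile compounding' holds; certified pharmacy technicians 0 < 4 → not met
8. condition 'offers immunizations' does not hold → requirement n/a → met
9. drug-loss surety bond $145,000 < $160,000 → not met
Not met: 1, 2, 7, 9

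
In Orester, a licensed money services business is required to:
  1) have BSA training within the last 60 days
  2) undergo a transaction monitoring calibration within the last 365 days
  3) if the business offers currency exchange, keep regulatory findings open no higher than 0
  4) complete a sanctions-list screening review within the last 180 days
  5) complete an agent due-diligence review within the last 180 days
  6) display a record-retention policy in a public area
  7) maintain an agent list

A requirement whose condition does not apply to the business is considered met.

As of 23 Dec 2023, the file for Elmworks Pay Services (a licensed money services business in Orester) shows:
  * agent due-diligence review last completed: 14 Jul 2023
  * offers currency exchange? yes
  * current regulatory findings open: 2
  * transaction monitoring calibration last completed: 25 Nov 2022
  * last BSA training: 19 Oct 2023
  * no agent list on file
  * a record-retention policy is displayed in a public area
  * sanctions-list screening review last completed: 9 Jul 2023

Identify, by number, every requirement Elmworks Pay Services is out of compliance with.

1, 2, 3, 7

1. BSA training 65 days ago vs limit 60 → not met
2. transaction monitoring calibration 393 days ago vs limit 365 → not met
3. condition 'offers currency exchange' holds; regulatory findings open 2 > 0 → not met
4. sanctions-list screening review 167 days ago vs limit 180 → met
5. agent due-diligence review 162 days ago vs limit 180 → met
6. record-retention policy present → met
7. agent list absent → not met
Not met: 1, 2, 3, 7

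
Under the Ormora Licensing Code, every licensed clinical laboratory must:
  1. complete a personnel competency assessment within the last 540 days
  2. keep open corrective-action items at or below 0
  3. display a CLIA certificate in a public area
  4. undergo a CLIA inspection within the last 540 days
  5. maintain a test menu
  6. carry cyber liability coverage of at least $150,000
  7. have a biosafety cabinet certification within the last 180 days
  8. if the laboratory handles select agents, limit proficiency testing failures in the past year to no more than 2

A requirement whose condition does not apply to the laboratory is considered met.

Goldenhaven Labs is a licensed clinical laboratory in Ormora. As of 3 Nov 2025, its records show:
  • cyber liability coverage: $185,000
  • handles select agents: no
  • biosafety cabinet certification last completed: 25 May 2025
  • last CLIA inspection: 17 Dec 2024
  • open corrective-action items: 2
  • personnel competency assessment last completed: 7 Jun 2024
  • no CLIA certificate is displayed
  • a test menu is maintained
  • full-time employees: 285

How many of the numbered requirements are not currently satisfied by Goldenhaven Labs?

1. personnel competency assessment 514 days ago vs limit 540 → met
2. open corrective-action items 2 > 0 → not met
3. CLIA certificate absent → not met
4. CLIA inspection 321 days ago vs limit 540 → met
5. test menu present → met
6. cyber liability coverage $185,000 ≥ $150,000 → met
7. biosafety cabinet certification 162 days ago vs limit 180 → met
8. condition 'handles select agents' does not hold → requirement n/a → met
Not met: 2 of 8

2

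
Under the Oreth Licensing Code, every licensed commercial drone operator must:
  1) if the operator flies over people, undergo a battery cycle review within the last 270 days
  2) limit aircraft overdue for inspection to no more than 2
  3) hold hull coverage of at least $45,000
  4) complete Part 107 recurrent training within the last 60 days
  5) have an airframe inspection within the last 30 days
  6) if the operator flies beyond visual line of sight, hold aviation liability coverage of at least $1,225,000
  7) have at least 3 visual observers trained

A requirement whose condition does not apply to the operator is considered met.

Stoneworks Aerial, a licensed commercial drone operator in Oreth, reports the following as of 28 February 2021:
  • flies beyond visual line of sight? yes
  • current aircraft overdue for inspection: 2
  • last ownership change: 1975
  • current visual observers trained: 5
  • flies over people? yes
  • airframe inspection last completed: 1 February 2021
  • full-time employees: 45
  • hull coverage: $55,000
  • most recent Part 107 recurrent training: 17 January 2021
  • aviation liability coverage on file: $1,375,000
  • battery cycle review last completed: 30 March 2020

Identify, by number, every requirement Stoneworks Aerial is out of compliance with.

1

1. condition 'flies over people' holds; battery cycle review 335 days ago vs limit 270 → not met
2. aircraft overdue for inspection 2 ≤ 2 → met
3. hull coverage $55,000 ≥ $45,000 → met
4. Part 107 recurrent training 42 days ago vs limit 60 → met
5. airframe inspection 27 days ago vs limit 30 → met
6. condition 'flies beyond visual line of sight' holds; aviation liability coverage $1,375,000 ≥ $1,225,000 → met
7. visual observers trained 5 ≥ 3 → met
Not met: 1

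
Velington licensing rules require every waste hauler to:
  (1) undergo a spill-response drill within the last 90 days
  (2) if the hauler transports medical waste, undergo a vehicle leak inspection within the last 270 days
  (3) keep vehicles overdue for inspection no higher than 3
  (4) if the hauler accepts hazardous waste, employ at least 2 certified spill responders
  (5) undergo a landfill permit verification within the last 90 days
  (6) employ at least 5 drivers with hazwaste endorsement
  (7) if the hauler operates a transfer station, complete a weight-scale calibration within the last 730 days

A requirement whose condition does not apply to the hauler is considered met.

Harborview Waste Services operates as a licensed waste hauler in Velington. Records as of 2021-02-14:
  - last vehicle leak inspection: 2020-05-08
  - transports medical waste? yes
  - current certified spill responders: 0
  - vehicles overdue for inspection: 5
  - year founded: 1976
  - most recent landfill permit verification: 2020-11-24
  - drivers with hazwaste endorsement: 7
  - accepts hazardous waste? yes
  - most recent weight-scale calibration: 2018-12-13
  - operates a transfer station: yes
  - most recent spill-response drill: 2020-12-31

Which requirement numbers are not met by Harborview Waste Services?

2, 3, 4, 7

1. spill-response drill 45 days ago vs limit 90 → met
2. condition 'transports medical waste' holds; vehicle leak inspection 282 days ago vs limit 270 → not met
3. vehicles overdue for inspection 5 > 3 → not met
4. condition 'accepts hazardous waste' holds; certified spill responders 0 < 2 → not met
5. landfill permit verification 82 days ago vs limit 90 → met
6. drivers with hazwaste endorsement 7 ≥ 5 → met
7. condition 'operates a transfer station' holds; weight-scale calibration 794 days ago vs limit 730 → not met
Not met: 2, 3, 4, 7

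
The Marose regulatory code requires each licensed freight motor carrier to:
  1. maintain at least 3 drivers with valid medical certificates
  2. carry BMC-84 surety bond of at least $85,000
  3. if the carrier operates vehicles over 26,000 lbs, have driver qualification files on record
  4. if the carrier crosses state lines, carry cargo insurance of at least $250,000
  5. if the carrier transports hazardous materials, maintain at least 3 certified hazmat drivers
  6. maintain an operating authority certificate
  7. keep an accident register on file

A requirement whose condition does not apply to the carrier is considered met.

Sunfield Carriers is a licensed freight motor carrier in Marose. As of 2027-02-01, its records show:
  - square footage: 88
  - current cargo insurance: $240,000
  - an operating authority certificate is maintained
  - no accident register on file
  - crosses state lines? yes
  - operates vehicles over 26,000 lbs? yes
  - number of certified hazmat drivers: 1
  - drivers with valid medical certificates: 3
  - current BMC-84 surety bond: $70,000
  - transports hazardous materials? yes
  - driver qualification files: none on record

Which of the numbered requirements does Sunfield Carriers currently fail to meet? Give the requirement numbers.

2, 3, 4, 5, 7

1. drivers with valid medical certificates 3 ≥ 3 → met
2. BMC-84 surety bond $70,000 < $85,000 → not met
3. condition 'operates vehicles over 26,000 lbs' holds; driver qualification files absent → not met
4. condition 'crosses state lines' holds; cargo insurance $240,000 < $250,000 → not met
5. condition 'transports hazardous materials' holds; certified hazmat drivers 1 < 3 → not met
6. operating authority certificate present → met
7. accident register absent → not met
Not met: 2, 3, 4, 5, 7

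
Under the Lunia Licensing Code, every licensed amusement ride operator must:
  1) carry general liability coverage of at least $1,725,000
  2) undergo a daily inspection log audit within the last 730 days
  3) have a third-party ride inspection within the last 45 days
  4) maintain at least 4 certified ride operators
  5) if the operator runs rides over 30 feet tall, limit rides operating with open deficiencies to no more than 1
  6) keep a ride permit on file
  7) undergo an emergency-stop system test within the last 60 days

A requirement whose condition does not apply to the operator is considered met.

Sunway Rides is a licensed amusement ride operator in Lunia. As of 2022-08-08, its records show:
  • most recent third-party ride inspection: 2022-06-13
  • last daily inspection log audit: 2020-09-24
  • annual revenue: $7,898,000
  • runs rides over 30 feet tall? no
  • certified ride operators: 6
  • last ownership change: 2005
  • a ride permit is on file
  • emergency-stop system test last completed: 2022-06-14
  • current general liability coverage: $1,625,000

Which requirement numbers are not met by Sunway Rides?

1, 3

1. general liability coverage $1,625,000 < $1,725,000 → not met
2. daily inspection log audit 683 days ago vs limit 730 → met
3. third-party ride inspection 56 days ago vs limit 45 → not met
4. certified ride operators 6 ≥ 4 → met
5. condition 'runs rides over 30 feet tall' does not hold → requirement n/a → met
6. ride permit present → met
7. emergency-stop system test 55 days ago vs limit 60 → met
Not met: 1, 3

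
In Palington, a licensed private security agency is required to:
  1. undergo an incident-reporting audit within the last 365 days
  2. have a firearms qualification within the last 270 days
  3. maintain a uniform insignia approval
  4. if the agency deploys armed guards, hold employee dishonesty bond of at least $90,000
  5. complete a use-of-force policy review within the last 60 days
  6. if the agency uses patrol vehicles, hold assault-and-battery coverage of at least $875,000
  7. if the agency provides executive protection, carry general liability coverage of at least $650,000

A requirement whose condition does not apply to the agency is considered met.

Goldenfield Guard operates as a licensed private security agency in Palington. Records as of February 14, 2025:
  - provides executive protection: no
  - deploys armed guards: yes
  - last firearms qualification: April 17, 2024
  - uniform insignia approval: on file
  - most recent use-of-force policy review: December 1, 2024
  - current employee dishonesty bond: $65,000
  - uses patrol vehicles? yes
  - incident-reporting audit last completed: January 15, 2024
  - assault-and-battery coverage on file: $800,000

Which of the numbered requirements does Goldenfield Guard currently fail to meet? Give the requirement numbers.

1, 2, 4, 5, 6

1. incident-reporting audit 396 days ago vs limit 365 → not met
2. firearms qualification 303 days ago vs limit 270 → not met
3. uniform insignia approval present → met
4. condition 'deploys armed guards' holds; employee dishonesty bond $65,000 < $90,000 → not met
5. use-of-force policy review 75 days ago vs limit 60 → not met
6. condition 'uses patrol vehicles' holds; assault-and-battery coverage $800,000 < $875,000 → not met
7. condition 'provides executive protection' does not hold → requirement n/a → met
Not met: 1, 2, 4, 5, 6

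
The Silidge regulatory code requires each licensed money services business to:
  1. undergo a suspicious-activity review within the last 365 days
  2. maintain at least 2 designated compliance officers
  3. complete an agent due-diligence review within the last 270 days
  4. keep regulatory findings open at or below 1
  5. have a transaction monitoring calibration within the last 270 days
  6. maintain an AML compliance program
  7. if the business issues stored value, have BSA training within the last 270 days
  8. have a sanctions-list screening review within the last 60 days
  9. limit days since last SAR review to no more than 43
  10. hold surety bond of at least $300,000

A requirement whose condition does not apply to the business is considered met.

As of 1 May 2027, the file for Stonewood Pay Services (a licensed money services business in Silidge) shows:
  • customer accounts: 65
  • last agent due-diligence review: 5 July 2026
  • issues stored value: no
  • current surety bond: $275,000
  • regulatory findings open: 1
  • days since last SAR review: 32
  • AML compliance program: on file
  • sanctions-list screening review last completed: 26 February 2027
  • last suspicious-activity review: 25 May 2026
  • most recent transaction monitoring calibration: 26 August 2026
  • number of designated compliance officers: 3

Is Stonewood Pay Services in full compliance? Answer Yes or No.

1. suspicious-activity review 341 days ago vs limit 365 → met
2. designated compliance officers 3 ≥ 2 → met
3. agent due-diligence review 300 days ago vs limit 270 → not met
4. regulatory findings open 1 ≤ 1 → met
5. transaction monitoring calibration 248 days ago vs limit 270 → met
6. AML compliance program present → met
7. condition 'issues stored value' does not hold → requirement n/a → met
8. sanctions-list screening review 64 days ago vs limit 60 → not met
9. days since last SAR review 32 ≤ 43 → met
10. surety bond $275,000 < $300,000 → not met
Not met: 3, 8, 10

No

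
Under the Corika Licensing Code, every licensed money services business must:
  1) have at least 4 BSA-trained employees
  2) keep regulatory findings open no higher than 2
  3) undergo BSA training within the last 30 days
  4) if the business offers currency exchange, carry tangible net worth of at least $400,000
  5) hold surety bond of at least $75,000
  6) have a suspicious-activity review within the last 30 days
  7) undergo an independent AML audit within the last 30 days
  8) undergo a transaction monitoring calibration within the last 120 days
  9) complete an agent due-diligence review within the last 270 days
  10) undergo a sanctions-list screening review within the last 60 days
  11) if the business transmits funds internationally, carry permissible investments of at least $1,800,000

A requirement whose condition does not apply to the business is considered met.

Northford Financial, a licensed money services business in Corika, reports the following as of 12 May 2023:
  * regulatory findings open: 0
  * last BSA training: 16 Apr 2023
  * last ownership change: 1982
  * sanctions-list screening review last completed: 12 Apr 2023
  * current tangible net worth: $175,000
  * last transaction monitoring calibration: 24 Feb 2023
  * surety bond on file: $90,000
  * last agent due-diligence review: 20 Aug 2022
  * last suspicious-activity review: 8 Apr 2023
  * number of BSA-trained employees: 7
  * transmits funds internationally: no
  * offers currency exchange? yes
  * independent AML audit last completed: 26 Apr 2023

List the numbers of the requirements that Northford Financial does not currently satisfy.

1. BSA-trained employees 7 ≥ 4 → met
2. regulatory findings open 0 ≤ 2 → met
3. BSA training 26 days ago vs limit 30 → met
4. condition 'offers currency exchange' holds; tangible net worth $175,000 < $400,000 → not met
5. surety bond $90,000 ≥ $75,000 → met
6. suspicious-activity review 34 days ago vs limit 30 → not met
7. independent AML audit 16 days ago vs limit 30 → met
8. transaction monitoring calibration 77 days ago vs limit 120 → met
9. agent due-diligence review 265 days ago vs limit 270 → met
10. sanctions-list screening review 30 days ago vs limit 60 → met
11. condition 'transmits funds internationally' does not hold → requirement n/a → met
Not met: 4, 6

4, 6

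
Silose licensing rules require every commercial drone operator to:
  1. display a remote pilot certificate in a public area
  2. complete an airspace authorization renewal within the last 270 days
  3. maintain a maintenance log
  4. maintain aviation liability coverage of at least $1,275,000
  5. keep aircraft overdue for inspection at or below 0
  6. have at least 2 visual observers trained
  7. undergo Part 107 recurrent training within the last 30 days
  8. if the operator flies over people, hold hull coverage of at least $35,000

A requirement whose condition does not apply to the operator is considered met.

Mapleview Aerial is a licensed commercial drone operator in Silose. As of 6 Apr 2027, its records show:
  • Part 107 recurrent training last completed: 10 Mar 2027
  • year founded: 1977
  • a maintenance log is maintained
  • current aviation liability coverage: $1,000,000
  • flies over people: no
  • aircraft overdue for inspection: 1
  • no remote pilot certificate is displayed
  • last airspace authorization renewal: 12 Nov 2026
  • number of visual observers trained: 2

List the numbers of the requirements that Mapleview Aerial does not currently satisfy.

1, 4, 5

1. remote pilot certificate absent → not met
2. airspace authorization renewal 145 days ago vs limit 270 → met
3. maintenance log present → met
4. aviation liability coverage $1,000,000 < $1,275,000 → not met
5. aircraft overdue for inspection 1 > 0 → not met
6. visual observers trained 2 ≥ 2 → met
7. Part 107 recurrent training 27 days ago vs limit 30 → met
8. condition 'flies over people' does not hold → requirement n/a → met
Not met: 1, 4, 5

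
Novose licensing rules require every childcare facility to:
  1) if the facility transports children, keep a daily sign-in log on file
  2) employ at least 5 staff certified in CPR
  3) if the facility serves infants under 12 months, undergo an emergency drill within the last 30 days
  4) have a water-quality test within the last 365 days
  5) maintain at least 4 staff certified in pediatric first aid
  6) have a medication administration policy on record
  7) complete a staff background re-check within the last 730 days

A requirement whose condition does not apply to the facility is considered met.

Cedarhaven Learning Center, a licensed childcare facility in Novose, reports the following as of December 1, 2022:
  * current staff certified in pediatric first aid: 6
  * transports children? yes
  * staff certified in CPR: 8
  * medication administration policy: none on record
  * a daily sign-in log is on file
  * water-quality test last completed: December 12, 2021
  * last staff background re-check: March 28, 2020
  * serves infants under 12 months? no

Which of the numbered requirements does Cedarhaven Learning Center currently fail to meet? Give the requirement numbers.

6, 7

1. condition 'transports children' holds; daily sign-in log present → met
2. staff certified in CPR 8 ≥ 5 → met
3. condition 'serves infants under 12 months' does not hold → requirement n/a → met
4. water-quality test 354 days ago vs limit 365 → met
5. staff certified in pediatric first aid 6 ≥ 4 → met
6. medication administration policy absent → not met
7. staff background re-check 978 days ago vs limit 730 → not met
Not met: 6, 7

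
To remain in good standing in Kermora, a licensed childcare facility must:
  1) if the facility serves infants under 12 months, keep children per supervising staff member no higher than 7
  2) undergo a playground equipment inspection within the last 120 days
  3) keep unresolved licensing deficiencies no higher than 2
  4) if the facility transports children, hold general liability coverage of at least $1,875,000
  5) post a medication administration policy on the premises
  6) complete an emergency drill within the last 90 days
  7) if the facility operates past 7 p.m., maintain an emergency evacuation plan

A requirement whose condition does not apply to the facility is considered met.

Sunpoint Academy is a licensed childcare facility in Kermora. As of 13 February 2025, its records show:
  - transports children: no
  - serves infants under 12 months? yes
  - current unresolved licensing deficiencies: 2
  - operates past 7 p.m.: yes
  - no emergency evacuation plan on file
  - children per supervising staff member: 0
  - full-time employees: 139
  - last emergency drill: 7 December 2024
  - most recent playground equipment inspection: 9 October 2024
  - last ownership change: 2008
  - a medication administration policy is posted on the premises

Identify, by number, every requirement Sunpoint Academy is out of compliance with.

2, 7

1. condition 'serves infants under 12 months' holds; children per supervising staff member 0 ≤ 7 → met
2. playground equipment inspection 127 days ago vs limit 120 → not met
3. unresolved licensing deficiencies 2 ≤ 2 → met
4. condition 'transports children' does not hold → requirement n/a → met
5. medication administration policy present → met
6. emergency drill 68 days ago vs limit 90 → met
7. condition 'operates past 7 p.m.' holds; emergency evacuation plan absent → not met
Not met: 2, 7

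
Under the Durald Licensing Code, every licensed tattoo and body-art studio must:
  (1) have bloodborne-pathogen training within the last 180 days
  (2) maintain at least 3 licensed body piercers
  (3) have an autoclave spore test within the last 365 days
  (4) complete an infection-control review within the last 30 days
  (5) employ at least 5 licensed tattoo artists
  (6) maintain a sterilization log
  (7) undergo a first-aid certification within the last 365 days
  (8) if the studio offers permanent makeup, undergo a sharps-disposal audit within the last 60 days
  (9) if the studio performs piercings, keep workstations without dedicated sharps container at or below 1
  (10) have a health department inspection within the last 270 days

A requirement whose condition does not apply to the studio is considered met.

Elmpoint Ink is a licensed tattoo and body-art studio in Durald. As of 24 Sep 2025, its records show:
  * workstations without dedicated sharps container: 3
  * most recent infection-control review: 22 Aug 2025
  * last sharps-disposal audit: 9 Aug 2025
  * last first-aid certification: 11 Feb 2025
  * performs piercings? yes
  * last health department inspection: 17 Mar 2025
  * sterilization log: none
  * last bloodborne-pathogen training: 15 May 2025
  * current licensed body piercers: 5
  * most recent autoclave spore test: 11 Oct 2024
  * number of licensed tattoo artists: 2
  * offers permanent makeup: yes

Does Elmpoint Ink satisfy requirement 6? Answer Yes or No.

No

6. sterilization log absent → not met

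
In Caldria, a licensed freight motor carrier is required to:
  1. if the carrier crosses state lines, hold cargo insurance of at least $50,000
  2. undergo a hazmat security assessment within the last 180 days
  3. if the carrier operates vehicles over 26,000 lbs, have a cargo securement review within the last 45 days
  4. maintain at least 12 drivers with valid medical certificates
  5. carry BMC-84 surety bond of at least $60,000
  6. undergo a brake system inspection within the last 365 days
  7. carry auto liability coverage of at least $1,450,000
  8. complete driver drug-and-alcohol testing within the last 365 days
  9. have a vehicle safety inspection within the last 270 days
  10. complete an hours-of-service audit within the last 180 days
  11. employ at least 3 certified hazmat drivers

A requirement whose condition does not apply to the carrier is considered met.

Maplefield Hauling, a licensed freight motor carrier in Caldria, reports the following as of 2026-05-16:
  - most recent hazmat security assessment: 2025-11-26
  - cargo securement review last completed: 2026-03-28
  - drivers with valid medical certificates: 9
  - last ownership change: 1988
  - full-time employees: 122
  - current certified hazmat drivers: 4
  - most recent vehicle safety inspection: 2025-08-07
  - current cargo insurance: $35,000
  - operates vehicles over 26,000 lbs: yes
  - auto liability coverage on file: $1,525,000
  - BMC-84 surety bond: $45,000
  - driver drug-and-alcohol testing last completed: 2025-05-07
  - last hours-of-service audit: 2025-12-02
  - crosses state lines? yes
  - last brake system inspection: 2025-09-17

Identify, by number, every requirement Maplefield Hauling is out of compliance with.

1, 3, 4, 5, 8, 9

1. condition 'crosses state lines' holds; cargo insurance $35,000 < $50,000 → not met
2. hazmat security assessment 171 days ago vs limit 180 → met
3. condition 'operates vehicles over 26,000 lbs' holds; cargo securement review 49 days ago vs limit 45 → not met
4. drivers with valid medical certificates 9 < 12 → not met
5. BMC-84 surety bond $45,000 < $60,000 → not met
6. brake system inspection 241 days ago vs limit 365 → met
7. auto liability coverage $1,525,000 ≥ $1,450,000 → met
8. driver drug-and-alcohol testing 374 days ago vs limit 365 → not met
9. vehicle safety inspection 282 days ago vs limit 270 → not met
10. hours-of-service audit 165 days ago vs limit 180 → met
11. certified hazmat drivers 4 ≥ 3 → met
Not met: 1, 3, 4, 5, 8, 9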